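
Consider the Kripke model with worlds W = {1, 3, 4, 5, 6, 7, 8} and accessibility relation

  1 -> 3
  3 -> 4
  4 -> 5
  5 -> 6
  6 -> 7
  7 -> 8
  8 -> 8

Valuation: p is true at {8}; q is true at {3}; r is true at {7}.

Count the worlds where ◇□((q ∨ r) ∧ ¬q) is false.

1: successors {3}; □((q ∨ r) ∧ ¬q) there: 3:F. ✗
3: successors {4}; □((q ∨ r) ∧ ¬q) there: 4:F. ✗
4: successors {5}; □((q ∨ r) ∧ ¬q) there: 5:F. ✗
5: successors {6}; □((q ∨ r) ∧ ¬q) there: 6:T. ✓
6: successors {7}; □((q ∨ r) ∧ ¬q) there: 7:F. ✗
7: successors {8}; □((q ∨ r) ∧ ¬q) there: 8:F. ✗
8: successors {8}; □((q ∨ r) ∧ ¬q) there: 8:F. ✗
Satisfying worlds: {5}.
So ◇□((q ∨ r) ∧ ¬q) fails at the other 6 worlds.

6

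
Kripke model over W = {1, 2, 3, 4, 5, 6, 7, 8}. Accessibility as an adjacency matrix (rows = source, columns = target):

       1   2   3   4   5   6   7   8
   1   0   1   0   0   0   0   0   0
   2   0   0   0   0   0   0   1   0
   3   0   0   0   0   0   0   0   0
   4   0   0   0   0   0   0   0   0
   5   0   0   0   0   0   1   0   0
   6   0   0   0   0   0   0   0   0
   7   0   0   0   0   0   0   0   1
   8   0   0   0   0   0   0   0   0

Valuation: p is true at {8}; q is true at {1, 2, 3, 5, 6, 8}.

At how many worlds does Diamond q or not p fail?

1: Diamond q is T, not p is T. ✓
2: Diamond q is F, not p is T. ✓
3: Diamond q is F, not p is T. ✓
4: Diamond q is F, not p is T. ✓
5: Diamond q is T, not p is T. ✓
6: Diamond q is F, not p is T. ✓
7: Diamond q is T, not p is T. ✓
8: Diamond q is F, not p is F. ✗
Satisfying worlds: {1, 2, 3, 4, 5, 6, 7}.
So Diamond q or not p fails at the other 1 world.

1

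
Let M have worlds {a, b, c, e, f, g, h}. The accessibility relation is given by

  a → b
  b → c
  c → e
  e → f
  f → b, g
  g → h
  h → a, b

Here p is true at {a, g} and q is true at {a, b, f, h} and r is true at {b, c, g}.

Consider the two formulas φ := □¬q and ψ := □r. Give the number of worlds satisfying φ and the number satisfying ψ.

For □¬q:
a: successors {b}; ¬q there: b:F. ✗
b: successors {c}; ¬q there: c:T. ✓
c: successors {e}; ¬q there: e:T. ✓
e: successors {f}; ¬q there: f:F. ✗
f: successors {b, g}; ¬q there: b:F, g:T. ✗
g: successors {h}; ¬q there: h:F. ✗
h: successors {a, b}; ¬q there: a:F, b:F. ✗
— 2 worlds.
For □r:
a: successors {b}; r there: b:T. ✓
b: successors {c}; r there: c:T. ✓
c: successors {e}; r there: e:F. ✗
e: successors {f}; r there: f:F. ✗
f: successors {b, g}; r there: b:T, g:T. ✓
g: successors {h}; r there: h:F. ✗
h: successors {a, b}; r there: a:F, b:T. ✗
— 3 worlds.

2 and 3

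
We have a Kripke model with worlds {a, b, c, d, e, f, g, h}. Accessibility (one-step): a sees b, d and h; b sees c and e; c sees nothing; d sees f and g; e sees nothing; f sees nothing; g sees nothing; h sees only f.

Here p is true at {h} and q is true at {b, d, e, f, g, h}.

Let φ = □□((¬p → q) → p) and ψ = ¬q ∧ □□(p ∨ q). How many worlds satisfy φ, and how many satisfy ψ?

For □□((¬p → q) → p):
a: successors {b, d, h}; □((¬p → q) → p) there: b:F, d:F, h:F. ✗
b: successors {c, e}; □((¬p → q) → p) there: c:T, e:T. ✓
c: no successors, so □□((¬p → q) → p) holds vacuously. ✓
d: successors {f, g}; □((¬p → q) → p) there: f:T, g:T. ✓
e: no successors, so □□((¬p → q) → p) holds vacuously. ✓
f: no successors, so □□((¬p → q) → p) holds vacuously. ✓
g: no successors, so □□((¬p → q) → p) holds vacuously. ✓
h: successors {f}; □((¬p → q) → p) there: f:T. ✓
— 7 worlds.
For ¬q ∧ □□(p ∨ q):
a: ¬q is T, □□(p ∨ q) is F. ✗
b: ¬q is F, □□(p ∨ q) is T. ✗
c: ¬q is T, □□(p ∨ q) is T. ✓
d: ¬q is F, □□(p ∨ q) is T. ✗
e: ¬q is F, □□(p ∨ q) is T. ✗
f: ¬q is F, □□(p ∨ q) is T. ✗
g: ¬q is F, □□(p ∨ q) is T. ✗
h: ¬q is F, □□(p ∨ q) is T. ✗
— 1 world.

7 and 1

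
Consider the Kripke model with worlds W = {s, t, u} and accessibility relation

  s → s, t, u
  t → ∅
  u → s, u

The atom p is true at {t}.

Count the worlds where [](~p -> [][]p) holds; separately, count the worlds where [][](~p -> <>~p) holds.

1 and 3

For [](~p -> [][]p):
s: successors {s, t, u}; ~p -> [][]p there: s:F, t:T, u:F. ✗
t: no successors, so [](~p -> [][]p) holds vacuously. ✓
u: successors {s, u}; ~p -> [][]p there: s:F, u:F. ✗
— 1 world.
For [][](~p -> <>~p):
s: successors {s, t, u}; [](~p -> <>~p) there: s:T, t:T, u:T. ✓
t: no successors, so [][](~p -> <>~p) holds vacuously. ✓
u: successors {s, u}; [](~p -> <>~p) there: s:T, u:T. ✓
— 3 worlds.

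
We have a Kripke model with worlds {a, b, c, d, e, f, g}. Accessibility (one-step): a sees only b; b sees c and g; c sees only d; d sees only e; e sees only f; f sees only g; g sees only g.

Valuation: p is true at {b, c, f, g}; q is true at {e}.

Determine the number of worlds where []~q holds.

a: successors {b}; ~q there: b:T. ✓
b: successors {c, g}; ~q there: c:T, g:T. ✓
c: successors {d}; ~q there: d:T. ✓
d: successors {e}; ~q there: e:F. ✗
e: successors {f}; ~q there: f:T. ✓
f: successors {g}; ~q there: g:T. ✓
g: successors {g}; ~q there: g:T. ✓
Satisfying worlds: {a, b, c, e, f, g}.

6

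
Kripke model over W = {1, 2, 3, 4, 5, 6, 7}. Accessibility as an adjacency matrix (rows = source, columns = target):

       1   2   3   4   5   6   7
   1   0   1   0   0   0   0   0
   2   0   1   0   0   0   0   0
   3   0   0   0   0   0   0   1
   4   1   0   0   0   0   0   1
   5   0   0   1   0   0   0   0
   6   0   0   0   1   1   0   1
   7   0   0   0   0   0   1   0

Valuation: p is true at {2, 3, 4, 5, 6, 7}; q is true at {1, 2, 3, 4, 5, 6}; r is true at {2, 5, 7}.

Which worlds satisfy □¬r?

1: successors {2}; ¬r there: 2:F. ✗
2: successors {2}; ¬r there: 2:F. ✗
3: successors {7}; ¬r there: 7:F. ✗
4: successors {1, 7}; ¬r there: 1:T, 7:F. ✗
5: successors {3}; ¬r there: 3:T. ✓
6: successors {4, 5, 7}; ¬r there: 4:T, 5:F, 7:F. ✗
7: successors {6}; ¬r there: 6:T. ✓

{5, 7}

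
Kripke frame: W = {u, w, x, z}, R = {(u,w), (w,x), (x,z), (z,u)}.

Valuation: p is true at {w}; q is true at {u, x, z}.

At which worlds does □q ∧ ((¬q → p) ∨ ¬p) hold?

{w, x, z}

u: □q is F, (¬q → p) ∨ ¬p is T. ✗
w: □q is T, (¬q → p) ∨ ¬p is T. ✓
x: □q is T, (¬q → p) ∨ ¬p is T. ✓
z: □q is T, (¬q → p) ∨ ¬p is T. ✓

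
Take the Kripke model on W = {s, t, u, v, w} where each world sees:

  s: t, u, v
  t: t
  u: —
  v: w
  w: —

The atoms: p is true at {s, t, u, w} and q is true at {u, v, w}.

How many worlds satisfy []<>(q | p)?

s: successors {t, u, v}; <>(q | p) there: t:T, u:F, v:T. ✗
t: successors {t}; <>(q | p) there: t:T. ✓
u: no successors, so []<>(q | p) holds vacuously. ✓
v: successors {w}; <>(q | p) there: w:F. ✗
w: no successors, so []<>(q | p) holds vacuously. ✓
Satisfying worlds: {t, u, w}.

3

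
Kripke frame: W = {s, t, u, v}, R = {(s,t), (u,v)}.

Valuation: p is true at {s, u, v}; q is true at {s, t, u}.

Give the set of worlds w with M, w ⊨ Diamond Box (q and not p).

s: successors {t}; Box (q and not p) there: t:T. ✓
t: no successors, so Diamond Box (q and not p) fails. ✗
u: successors {v}; Box (q and not p) there: v:T. ✓
v: no successors, so Diamond Box (q and not p) fails. ✗

{s, u}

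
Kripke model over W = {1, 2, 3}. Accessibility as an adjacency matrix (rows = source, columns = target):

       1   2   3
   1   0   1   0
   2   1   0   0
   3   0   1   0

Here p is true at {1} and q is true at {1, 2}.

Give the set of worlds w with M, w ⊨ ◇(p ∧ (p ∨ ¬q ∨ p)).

{2}

1: successors {2}; p ∧ (p ∨ ¬q ∨ p) there: 2:F. ✗
2: successors {1}; p ∧ (p ∨ ¬q ∨ p) there: 1:T. ✓
3: successors {2}; p ∧ (p ∨ ¬q ∨ p) there: 2:F. ✗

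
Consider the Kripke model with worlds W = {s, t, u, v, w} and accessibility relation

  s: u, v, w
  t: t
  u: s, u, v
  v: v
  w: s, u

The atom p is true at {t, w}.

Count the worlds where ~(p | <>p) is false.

s: p | <>p is T. ✗
t: p | <>p is T. ✗
u: p | <>p is F. ✓
v: p | <>p is F. ✓
w: p | <>p is T. ✗
Satisfying worlds: {u, v}.
So ~(p | <>p) fails at the other 3 worlds.

3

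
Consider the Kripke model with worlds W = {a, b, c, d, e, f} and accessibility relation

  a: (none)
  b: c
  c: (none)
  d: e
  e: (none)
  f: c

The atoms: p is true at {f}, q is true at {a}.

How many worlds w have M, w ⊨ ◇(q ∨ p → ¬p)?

a: no successors, so ◇(q ∨ p → ¬p) fails. ✗
b: successors {c}; q ∨ p → ¬p there: c:T. ✓
c: no successors, so ◇(q ∨ p → ¬p) fails. ✗
d: successors {e}; q ∨ p → ¬p there: e:T. ✓
e: no successors, so ◇(q ∨ p → ¬p) fails. ✗
f: successors {c}; q ∨ p → ¬p there: c:T. ✓
Satisfying worlds: {b, d, f}.

3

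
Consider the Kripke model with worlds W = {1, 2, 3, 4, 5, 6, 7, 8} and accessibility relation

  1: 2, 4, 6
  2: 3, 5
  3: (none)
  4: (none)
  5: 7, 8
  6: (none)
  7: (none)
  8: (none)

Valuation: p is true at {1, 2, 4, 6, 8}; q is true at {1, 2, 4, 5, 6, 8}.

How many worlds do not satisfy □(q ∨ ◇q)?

2

1: successors {2, 4, 6}; q ∨ ◇q there: 2:T, 4:T, 6:T. ✓
2: successors {3, 5}; q ∨ ◇q there: 3:F, 5:T. ✗
3: no successors, so □(q ∨ ◇q) holds vacuously. ✓
4: no successors, so □(q ∨ ◇q) holds vacuously. ✓
5: successors {7, 8}; q ∨ ◇q there: 7:F, 8:T. ✗
6: no successors, so □(q ∨ ◇q) holds vacuously. ✓
7: no successors, so □(q ∨ ◇q) holds vacuously. ✓
8: no successors, so □(q ∨ ◇q) holds vacuously. ✓
Satisfying worlds: {1, 3, 4, 6, 7, 8}.
So □(q ∨ ◇q) fails at the other 2 worlds.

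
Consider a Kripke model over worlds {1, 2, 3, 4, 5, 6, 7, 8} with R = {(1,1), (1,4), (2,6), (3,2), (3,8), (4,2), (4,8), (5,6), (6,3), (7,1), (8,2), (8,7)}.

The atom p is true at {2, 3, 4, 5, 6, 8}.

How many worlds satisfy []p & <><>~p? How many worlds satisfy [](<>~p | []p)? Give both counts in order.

2 and 8

For []p & <><>~p:
1: []p is F, <><>~p is T. ✗
2: []p is T, <><>~p is F. ✗
3: []p is T, <><>~p is T. ✓
4: []p is T, <><>~p is T. ✓
5: []p is T, <><>~p is F. ✗
6: []p is T, <><>~p is F. ✗
7: []p is F, <><>~p is T. ✗
8: []p is F, <><>~p is T. ✗
— 2 worlds.
For [](<>~p | []p):
1: successors {1, 4}; <>~p | []p there: 1:T, 4:T. ✓
2: successors {6}; <>~p | []p there: 6:T. ✓
3: successors {2, 8}; <>~p | []p there: 2:T, 8:T. ✓
4: successors {2, 8}; <>~p | []p there: 2:T, 8:T. ✓
5: successors {6}; <>~p | []p there: 6:T. ✓
6: successors {3}; <>~p | []p there: 3:T. ✓
7: successors {1}; <>~p | []p there: 1:T. ✓
8: successors {2, 7}; <>~p | []p there: 2:T, 7:T. ✓
— 8 worlds.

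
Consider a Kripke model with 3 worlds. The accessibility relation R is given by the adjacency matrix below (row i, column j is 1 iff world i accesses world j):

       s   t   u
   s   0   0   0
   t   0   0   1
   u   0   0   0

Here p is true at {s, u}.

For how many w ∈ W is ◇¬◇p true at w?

s: no successors, so ◇¬◇p fails. ✗
t: successors {u}; ¬◇p there: u:T. ✓
u: no successors, so ◇¬◇p fails. ✗
Satisfying worlds: {t}.

1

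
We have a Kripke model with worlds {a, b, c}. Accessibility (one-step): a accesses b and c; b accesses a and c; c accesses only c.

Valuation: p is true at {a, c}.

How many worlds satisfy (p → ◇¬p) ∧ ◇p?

a: p → ◇¬p is T, ◇p is T. ✓
b: p → ◇¬p is T, ◇p is T. ✓
c: p → ◇¬p is F, ◇p is T. ✗
Satisfying worlds: {a, b}.

2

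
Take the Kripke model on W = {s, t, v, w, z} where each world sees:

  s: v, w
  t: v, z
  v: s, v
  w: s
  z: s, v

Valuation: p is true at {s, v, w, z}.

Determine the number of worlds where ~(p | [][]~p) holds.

1

s: p | [][]~p is T. ✗
t: p | [][]~p is F. ✓
v: p | [][]~p is T. ✗
w: p | [][]~p is T. ✗
z: p | [][]~p is T. ✗
Satisfying worlds: {t}.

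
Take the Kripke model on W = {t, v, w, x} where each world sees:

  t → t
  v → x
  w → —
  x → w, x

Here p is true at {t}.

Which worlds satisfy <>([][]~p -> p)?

{t}

t: successors {t}; [][]~p -> p there: t:T. ✓
v: successors {x}; [][]~p -> p there: x:F. ✗
w: no successors, so <>([][]~p -> p) fails. ✗
x: successors {w, x}; [][]~p -> p there: w:F, x:F. ✗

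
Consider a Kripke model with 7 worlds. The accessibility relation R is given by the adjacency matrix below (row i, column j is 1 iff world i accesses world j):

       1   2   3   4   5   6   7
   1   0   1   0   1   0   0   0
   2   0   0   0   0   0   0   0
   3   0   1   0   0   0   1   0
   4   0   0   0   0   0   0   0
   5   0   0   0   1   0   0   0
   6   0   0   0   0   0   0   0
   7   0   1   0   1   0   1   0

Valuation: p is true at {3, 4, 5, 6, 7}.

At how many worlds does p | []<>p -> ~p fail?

5

1: p | []<>p is F, ~p is T. ✓
2: p | []<>p is T, ~p is T. ✓
3: p | []<>p is T, ~p is F. ✗
4: p | []<>p is T, ~p is F. ✗
5: p | []<>p is T, ~p is F. ✗
6: p | []<>p is T, ~p is F. ✗
7: p | []<>p is T, ~p is F. ✗
Satisfying worlds: {1, 2}.
So p | []<>p -> ~p fails at the other 5 worlds.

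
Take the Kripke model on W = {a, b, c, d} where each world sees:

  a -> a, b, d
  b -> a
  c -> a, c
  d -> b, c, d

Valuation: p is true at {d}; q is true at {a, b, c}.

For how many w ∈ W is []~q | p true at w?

a: []~q is F, p is F. ✗
b: []~q is F, p is F. ✗
c: []~q is F, p is F. ✗
d: []~q is F, p is T. ✓
Satisfying worlds: {d}.

1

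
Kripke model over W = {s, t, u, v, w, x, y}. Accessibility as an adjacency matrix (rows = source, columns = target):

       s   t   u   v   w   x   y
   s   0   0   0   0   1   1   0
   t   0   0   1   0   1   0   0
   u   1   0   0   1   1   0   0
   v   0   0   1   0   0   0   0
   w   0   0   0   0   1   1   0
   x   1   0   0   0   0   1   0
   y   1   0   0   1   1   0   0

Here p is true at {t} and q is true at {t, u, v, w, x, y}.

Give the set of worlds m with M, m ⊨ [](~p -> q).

s: successors {w, x}; ~p -> q there: w:T, x:T. ✓
t: successors {u, w}; ~p -> q there: u:T, w:T. ✓
u: successors {s, v, w}; ~p -> q there: s:F, v:T, w:T. ✗
v: successors {u}; ~p -> q there: u:T. ✓
w: successors {w, x}; ~p -> q there: w:T, x:T. ✓
x: successors {s, x}; ~p -> q there: s:F, x:T. ✗
y: successors {s, v, w}; ~p -> q there: s:F, v:T, w:T. ✗

{s, t, v, w}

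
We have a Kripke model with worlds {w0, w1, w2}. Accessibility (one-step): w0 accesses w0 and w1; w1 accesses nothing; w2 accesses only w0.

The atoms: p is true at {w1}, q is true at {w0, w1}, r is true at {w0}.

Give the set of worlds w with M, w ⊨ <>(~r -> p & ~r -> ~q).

{w0, w2}

w0: successors {w0, w1}; ~r -> p & ~r -> ~q there: w0:T, w1:F. ✓
w1: no successors, so <>(~r -> p & ~r -> ~q) fails. ✗
w2: successors {w0}; ~r -> p & ~r -> ~q there: w0:T. ✓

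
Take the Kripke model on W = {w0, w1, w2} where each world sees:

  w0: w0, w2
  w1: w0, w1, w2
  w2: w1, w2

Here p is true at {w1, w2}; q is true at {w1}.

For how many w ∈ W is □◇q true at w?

w0: successors {w0, w2}; ◇q there: w0:F, w2:T. ✗
w1: successors {w0, w1, w2}; ◇q there: w0:F, w1:T, w2:T. ✗
w2: successors {w1, w2}; ◇q there: w1:T, w2:T. ✓
Satisfying worlds: {w2}.

1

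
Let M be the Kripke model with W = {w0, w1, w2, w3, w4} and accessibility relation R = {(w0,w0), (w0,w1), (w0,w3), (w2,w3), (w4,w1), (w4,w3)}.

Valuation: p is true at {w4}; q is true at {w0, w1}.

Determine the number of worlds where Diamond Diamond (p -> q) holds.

1

w0: successors {w0, w1, w3}; Diamond (p -> q) there: w0:T, w1:F, w3:F. ✓
w1: no successors, so Diamond Diamond (p -> q) fails. ✗
w2: successors {w3}; Diamond (p -> q) there: w3:F. ✗
w3: no successors, so Diamond Diamond (p -> q) fails. ✗
w4: successors {w1, w3}; Diamond (p -> q) there: w1:F, w3:F. ✗
Satisfying worlds: {w0}.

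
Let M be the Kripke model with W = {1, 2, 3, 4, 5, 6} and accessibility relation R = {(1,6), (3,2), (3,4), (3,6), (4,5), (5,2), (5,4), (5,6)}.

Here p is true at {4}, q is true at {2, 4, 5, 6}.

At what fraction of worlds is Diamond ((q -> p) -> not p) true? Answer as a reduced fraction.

1: successors {6}; (q -> p) -> not p there: 6:T. ✓
2: no successors, so Diamond ((q -> p) -> not p) fails. ✗
3: successors {2, 4, 6}; (q -> p) -> not p there: 2:T, 4:F, 6:T. ✓
4: successors {5}; (q -> p) -> not p there: 5:T. ✓
5: successors {2, 4, 6}; (q -> p) -> not p there: 2:T, 4:F, 6:T. ✓
6: no successors, so Diamond ((q -> p) -> not p) fails. ✗
That's 4 of 6 worlds, so 4/6 = 2/3.

2/3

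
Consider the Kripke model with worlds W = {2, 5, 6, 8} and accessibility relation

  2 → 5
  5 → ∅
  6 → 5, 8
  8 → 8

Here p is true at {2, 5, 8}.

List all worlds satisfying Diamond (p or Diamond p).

{2, 6, 8}

2: successors {5}; p or Diamond p there: 5:T. ✓
5: no successors, so Diamond (p or Diamond p) fails. ✗
6: successors {5, 8}; p or Diamond p there: 5:T, 8:T. ✓
8: successors {8}; p or Diamond p there: 8:T. ✓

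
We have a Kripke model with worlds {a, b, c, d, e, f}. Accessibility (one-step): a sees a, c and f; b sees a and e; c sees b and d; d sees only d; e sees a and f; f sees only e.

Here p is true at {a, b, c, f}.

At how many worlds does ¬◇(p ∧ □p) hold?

a: ◇(p ∧ □p) is T. ✗
b: ◇(p ∧ □p) is T. ✗
c: ◇(p ∧ □p) is F. ✓
d: ◇(p ∧ □p) is F. ✓
e: ◇(p ∧ □p) is T. ✗
f: ◇(p ∧ □p) is F. ✓
Satisfying worlds: {c, d, f}.

3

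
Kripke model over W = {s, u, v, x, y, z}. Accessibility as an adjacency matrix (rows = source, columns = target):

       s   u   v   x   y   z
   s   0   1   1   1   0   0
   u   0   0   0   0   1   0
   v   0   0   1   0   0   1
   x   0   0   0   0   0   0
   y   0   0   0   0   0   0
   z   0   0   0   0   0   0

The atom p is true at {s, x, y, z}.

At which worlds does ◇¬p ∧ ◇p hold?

{s, v}

s: ◇¬p is T, ◇p is T. ✓
u: ◇¬p is F, ◇p is T. ✗
v: ◇¬p is T, ◇p is T. ✓
x: ◇¬p is F, ◇p is F. ✗
y: ◇¬p is F, ◇p is F. ✗
z: ◇¬p is F, ◇p is F. ✗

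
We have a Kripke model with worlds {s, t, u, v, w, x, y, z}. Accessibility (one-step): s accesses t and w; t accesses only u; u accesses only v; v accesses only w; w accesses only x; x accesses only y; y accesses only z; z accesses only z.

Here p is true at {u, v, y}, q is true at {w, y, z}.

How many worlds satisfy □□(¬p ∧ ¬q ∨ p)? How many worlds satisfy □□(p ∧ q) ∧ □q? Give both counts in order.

4 and 0

For □□(¬p ∧ ¬q ∨ p):
s: successors {t, w}; □(¬p ∧ ¬q ∨ p) there: t:T, w:T. ✓
t: successors {u}; □(¬p ∧ ¬q ∨ p) there: u:T. ✓
u: successors {v}; □(¬p ∧ ¬q ∨ p) there: v:F. ✗
v: successors {w}; □(¬p ∧ ¬q ∨ p) there: w:T. ✓
w: successors {x}; □(¬p ∧ ¬q ∨ p) there: x:T. ✓
x: successors {y}; □(¬p ∧ ¬q ∨ p) there: y:F. ✗
y: successors {z}; □(¬p ∧ ¬q ∨ p) there: z:F. ✗
z: successors {z}; □(¬p ∧ ¬q ∨ p) there: z:F. ✗
— 4 worlds.
For □□(p ∧ q) ∧ □q:
s: □□(p ∧ q) is F, □q is F. ✗
t: □□(p ∧ q) is F, □q is F. ✗
u: □□(p ∧ q) is F, □q is F. ✗
v: □□(p ∧ q) is F, □q is T. ✗
w: □□(p ∧ q) is T, □q is F. ✗
x: □□(p ∧ q) is F, □q is T. ✗
y: □□(p ∧ q) is F, □q is T. ✗
z: □□(p ∧ q) is F, □q is T. ✗
— 0 worlds.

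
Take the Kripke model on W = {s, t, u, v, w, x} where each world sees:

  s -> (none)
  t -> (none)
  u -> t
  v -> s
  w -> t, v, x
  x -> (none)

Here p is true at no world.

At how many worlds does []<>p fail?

3

s: no successors, so []<>p holds vacuously. ✓
t: no successors, so []<>p holds vacuously. ✓
u: successors {t}; <>p there: t:F. ✗
v: successors {s}; <>p there: s:F. ✗
w: successors {t, v, x}; <>p there: t:F, v:F, x:F. ✗
x: no successors, so []<>p holds vacuously. ✓
Satisfying worlds: {s, t, x}.
So []<>p fails at the other 3 worlds.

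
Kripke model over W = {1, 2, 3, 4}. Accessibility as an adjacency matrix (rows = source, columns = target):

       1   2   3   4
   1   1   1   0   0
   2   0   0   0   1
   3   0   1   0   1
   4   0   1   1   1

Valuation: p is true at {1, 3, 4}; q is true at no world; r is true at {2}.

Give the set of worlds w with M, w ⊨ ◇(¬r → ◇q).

{1, 3, 4}

1: successors {1, 2}; ¬r → ◇q there: 1:F, 2:T. ✓
2: successors {4}; ¬r → ◇q there: 4:F. ✗
3: successors {2, 4}; ¬r → ◇q there: 2:T, 4:F. ✓
4: successors {2, 3, 4}; ¬r → ◇q there: 2:T, 3:F, 4:F. ✓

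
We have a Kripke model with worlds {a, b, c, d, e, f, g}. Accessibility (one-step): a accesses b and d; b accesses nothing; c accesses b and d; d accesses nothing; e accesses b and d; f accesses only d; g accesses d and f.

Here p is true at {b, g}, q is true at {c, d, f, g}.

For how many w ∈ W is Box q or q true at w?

a: Box q is F, q is F. ✗
b: Box q is T, q is F. ✓
c: Box q is F, q is T. ✓
d: Box q is T, q is T. ✓
e: Box q is F, q is F. ✗
f: Box q is T, q is T. ✓
g: Box q is T, q is T. ✓
Satisfying worlds: {b, c, d, f, g}.

5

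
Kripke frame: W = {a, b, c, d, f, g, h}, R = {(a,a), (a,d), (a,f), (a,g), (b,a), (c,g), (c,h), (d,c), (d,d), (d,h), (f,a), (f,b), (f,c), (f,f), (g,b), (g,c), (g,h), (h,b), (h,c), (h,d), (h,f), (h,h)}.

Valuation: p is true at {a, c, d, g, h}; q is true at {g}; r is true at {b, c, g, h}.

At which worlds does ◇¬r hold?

{a, b, d, f, h}

a: successors {a, d, f, g}; ¬r there: a:T, d:T, f:T, g:F. ✓
b: successors {a}; ¬r there: a:T. ✓
c: successors {g, h}; ¬r there: g:F, h:F. ✗
d: successors {c, d, h}; ¬r there: c:F, d:T, h:F. ✓
f: successors {a, b, c, f}; ¬r there: a:T, b:F, c:F, f:T. ✓
g: successors {b, c, h}; ¬r there: b:F, c:F, h:F. ✗
h: successors {b, c, d, f, h}; ¬r there: b:F, c:F, d:T, f:T, h:F. ✓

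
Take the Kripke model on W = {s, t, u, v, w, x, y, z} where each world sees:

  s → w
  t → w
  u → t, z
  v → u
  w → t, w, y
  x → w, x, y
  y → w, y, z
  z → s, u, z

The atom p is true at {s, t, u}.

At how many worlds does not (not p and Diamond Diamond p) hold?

3

s: not p and Diamond Diamond p is F. ✓
t: not p and Diamond Diamond p is F. ✓
u: not p and Diamond Diamond p is F. ✓
v: not p and Diamond Diamond p is T. ✗
w: not p and Diamond Diamond p is T. ✗
x: not p and Diamond Diamond p is T. ✗
y: not p and Diamond Diamond p is T. ✗
z: not p and Diamond Diamond p is T. ✗
Satisfying worlds: {s, t, u}.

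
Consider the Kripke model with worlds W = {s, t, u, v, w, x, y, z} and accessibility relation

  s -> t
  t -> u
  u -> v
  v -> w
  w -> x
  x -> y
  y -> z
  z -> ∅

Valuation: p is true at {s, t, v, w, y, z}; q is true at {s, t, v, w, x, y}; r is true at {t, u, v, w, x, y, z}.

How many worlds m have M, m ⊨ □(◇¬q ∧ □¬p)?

s: successors {t}; ◇¬q ∧ □¬p there: t:T. ✓
t: successors {u}; ◇¬q ∧ □¬p there: u:F. ✗
u: successors {v}; ◇¬q ∧ □¬p there: v:F. ✗
v: successors {w}; ◇¬q ∧ □¬p there: w:F. ✗
w: successors {x}; ◇¬q ∧ □¬p there: x:F. ✗
x: successors {y}; ◇¬q ∧ □¬p there: y:F. ✗
y: successors {z}; ◇¬q ∧ □¬p there: z:F. ✗
z: no successors, so □(◇¬q ∧ □¬p) holds vacuously. ✓
Satisfying worlds: {s, z}.

2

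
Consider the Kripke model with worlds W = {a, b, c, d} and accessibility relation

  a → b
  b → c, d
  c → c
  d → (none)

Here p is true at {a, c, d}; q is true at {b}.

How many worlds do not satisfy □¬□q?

1

a: successors {b}; ¬□q there: b:T. ✓
b: successors {c, d}; ¬□q there: c:T, d:F. ✗
c: successors {c}; ¬□q there: c:T. ✓
d: no successors, so □¬□q holds vacuously. ✓
Satisfying worlds: {a, c, d}.
So □¬□q fails at the other 1 world.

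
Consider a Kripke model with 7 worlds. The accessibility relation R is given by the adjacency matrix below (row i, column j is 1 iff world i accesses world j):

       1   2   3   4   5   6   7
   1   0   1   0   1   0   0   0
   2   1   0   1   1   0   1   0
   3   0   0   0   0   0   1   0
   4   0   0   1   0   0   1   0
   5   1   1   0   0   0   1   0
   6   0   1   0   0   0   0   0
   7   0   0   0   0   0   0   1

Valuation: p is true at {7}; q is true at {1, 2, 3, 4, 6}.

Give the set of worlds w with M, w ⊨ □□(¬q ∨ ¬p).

{1, 2, 3, 4, 5, 6, 7}

1: successors {2, 4}; □(¬q ∨ ¬p) there: 2:T, 4:T. ✓
2: successors {1, 3, 4, 6}; □(¬q ∨ ¬p) there: 1:T, 3:T, 4:T, 6:T. ✓
3: successors {6}; □(¬q ∨ ¬p) there: 6:T. ✓
4: successors {3, 6}; □(¬q ∨ ¬p) there: 3:T, 6:T. ✓
5: successors {1, 2, 6}; □(¬q ∨ ¬p) there: 1:T, 2:T, 6:T. ✓
6: successors {2}; □(¬q ∨ ¬p) there: 2:T. ✓
7: successors {7}; □(¬q ∨ ¬p) there: 7:T. ✓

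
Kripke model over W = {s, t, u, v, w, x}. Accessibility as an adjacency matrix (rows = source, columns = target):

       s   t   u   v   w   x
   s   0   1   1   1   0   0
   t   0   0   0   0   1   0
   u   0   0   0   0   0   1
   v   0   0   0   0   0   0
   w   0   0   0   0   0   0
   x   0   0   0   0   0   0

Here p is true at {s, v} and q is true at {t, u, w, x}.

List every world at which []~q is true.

s: successors {t, u, v}; ~q there: t:F, u:F, v:T. ✗
t: successors {w}; ~q there: w:F. ✗
u: successors {x}; ~q there: x:F. ✗
v: no successors, so []~q holds vacuously. ✓
w: no successors, so []~q holds vacuously. ✓
x: no successors, so []~q holds vacuously. ✓

{v, w, x}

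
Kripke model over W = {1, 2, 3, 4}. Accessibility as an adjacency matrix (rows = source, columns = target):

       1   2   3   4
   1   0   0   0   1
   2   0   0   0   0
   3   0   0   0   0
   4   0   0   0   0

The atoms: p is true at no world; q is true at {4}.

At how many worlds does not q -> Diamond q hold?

1: not q is T, Diamond q is T. ✓
2: not q is T, Diamond q is F. ✗
3: not q is T, Diamond q is F. ✗
4: not q is F, Diamond q is F. ✓
Satisfying worlds: {1, 4}.

2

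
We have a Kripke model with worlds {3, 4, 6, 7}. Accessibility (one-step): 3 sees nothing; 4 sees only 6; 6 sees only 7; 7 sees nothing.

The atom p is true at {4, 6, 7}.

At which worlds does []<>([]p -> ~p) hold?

{3, 7}

3: no successors, so []<>([]p -> ~p) holds vacuously. ✓
4: successors {6}; <>([]p -> ~p) there: 6:F. ✗
6: successors {7}; <>([]p -> ~p) there: 7:F. ✗
7: no successors, so []<>([]p -> ~p) holds vacuously. ✓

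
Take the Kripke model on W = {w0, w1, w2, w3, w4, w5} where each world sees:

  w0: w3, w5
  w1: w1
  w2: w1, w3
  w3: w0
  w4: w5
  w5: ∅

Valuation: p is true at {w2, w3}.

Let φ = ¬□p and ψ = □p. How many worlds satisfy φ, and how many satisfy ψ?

For ¬□p:
w0: □p is F. ✓
w1: □p is F. ✓
w2: □p is F. ✓
w3: □p is F. ✓
w4: □p is F. ✓
w5: □p is T. ✗
— 5 worlds.
For □p:
w0: successors {w3, w5}; p there: w3:T, w5:F. ✗
w1: successors {w1}; p there: w1:F. ✗
w2: successors {w1, w3}; p there: w1:F, w3:T. ✗
w3: successors {w0}; p there: w0:F. ✗
w4: successors {w5}; p there: w5:F. ✗
w5: no successors, so □p holds vacuously. ✓
— 1 world.

5 and 1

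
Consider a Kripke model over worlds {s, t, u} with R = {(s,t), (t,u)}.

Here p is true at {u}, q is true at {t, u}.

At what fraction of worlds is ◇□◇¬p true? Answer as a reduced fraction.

s: successors {t}; □◇¬p there: t:F. ✗
t: successors {u}; □◇¬p there: u:T. ✓
u: no successors, so ◇□◇¬p fails. ✗
That's 1 of 3 worlds, so 1/3.

1/3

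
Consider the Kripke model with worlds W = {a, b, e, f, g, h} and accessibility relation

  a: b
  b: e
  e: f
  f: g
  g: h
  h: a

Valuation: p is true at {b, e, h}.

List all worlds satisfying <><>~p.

{b, e, g}

a: successors {b}; <>~p there: b:F. ✗
b: successors {e}; <>~p there: e:T. ✓
e: successors {f}; <>~p there: f:T. ✓
f: successors {g}; <>~p there: g:F. ✗
g: successors {h}; <>~p there: h:T. ✓
h: successors {a}; <>~p there: a:F. ✗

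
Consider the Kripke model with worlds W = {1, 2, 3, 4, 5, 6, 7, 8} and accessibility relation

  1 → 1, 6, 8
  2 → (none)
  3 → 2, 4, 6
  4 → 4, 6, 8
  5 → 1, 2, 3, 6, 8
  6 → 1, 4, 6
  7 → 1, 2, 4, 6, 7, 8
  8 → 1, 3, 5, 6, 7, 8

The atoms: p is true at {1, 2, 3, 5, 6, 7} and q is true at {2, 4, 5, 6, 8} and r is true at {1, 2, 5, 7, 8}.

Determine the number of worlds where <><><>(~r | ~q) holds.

7

1: successors {1, 6, 8}; <><>(~r | ~q) there: 1:T, 6:T, 8:T. ✓
2: no successors, so <><><>(~r | ~q) fails. ✗
3: successors {2, 4, 6}; <><>(~r | ~q) there: 2:F, 4:T, 6:T. ✓
4: successors {4, 6, 8}; <><>(~r | ~q) there: 4:T, 6:T, 8:T. ✓
5: successors {1, 2, 3, 6, 8}; <><>(~r | ~q) there: 1:T, 2:F, 3:T, 6:T, 8:T. ✓
6: successors {1, 4, 6}; <><>(~r | ~q) there: 1:T, 4:T, 6:T. ✓
7: successors {1, 2, 4, 6, 7, 8}; <><>(~r | ~q) there: 1:T, 2:F, 4:T, 6:T, 7:T, 8:T. ✓
8: successors {1, 3, 5, 6, 7, 8}; <><>(~r | ~q) there: 1:T, 3:T, 5:T, 6:T, 7:T, 8:T. ✓
Satisfying worlds: {1, 3, 4, 5, 6, 7, 8}.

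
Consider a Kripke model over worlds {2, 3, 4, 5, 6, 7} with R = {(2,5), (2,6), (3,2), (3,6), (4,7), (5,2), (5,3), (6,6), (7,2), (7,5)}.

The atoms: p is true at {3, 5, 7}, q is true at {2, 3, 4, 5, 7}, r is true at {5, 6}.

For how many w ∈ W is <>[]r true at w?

2: successors {5, 6}; []r there: 5:F, 6:T. ✓
3: successors {2, 6}; []r there: 2:T, 6:T. ✓
4: successors {7}; []r there: 7:F. ✗
5: successors {2, 3}; []r there: 2:T, 3:F. ✓
6: successors {6}; []r there: 6:T. ✓
7: successors {2, 5}; []r there: 2:T, 5:F. ✓
Satisfying worlds: {2, 3, 5, 6, 7}.

5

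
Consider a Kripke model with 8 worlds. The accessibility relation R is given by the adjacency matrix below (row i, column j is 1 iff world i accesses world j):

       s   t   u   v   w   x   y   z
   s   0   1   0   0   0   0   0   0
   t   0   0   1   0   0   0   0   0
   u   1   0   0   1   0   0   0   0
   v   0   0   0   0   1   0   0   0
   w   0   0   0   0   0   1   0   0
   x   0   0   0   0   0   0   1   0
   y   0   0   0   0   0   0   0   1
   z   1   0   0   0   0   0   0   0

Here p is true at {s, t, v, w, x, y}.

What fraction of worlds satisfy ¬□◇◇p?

s: □◇◇p is T. ✗
t: □◇◇p is T. ✗
u: □◇◇p is F. ✓
v: □◇◇p is T. ✗
w: □◇◇p is F. ✓
x: □◇◇p is T. ✗
y: □◇◇p is T. ✗
z: □◇◇p is F. ✓
That's 3 of 8 worlds, so 3/8.

3/8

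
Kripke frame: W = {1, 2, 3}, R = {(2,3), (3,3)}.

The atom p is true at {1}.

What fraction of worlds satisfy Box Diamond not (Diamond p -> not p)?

1/3

1: no successors, so Box Diamond not (Diamond p -> not p) holds vacuously. ✓
2: successors {3}; Diamond not (Diamond p -> not p) there: 3:F. ✗
3: successors {3}; Diamond not (Diamond p -> not p) there: 3:F. ✗
That's 1 of 3 worlds, so 1/3.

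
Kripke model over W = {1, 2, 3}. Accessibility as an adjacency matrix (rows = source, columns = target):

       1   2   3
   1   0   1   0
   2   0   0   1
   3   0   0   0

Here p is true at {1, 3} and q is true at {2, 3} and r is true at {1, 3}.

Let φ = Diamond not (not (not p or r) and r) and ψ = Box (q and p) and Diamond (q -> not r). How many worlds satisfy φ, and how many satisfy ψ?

For Diamond not (not (not p or r) and r):
1: successors {2}; not (not (not p or r) and r) there: 2:T. ✓
2: successors {3}; not (not (not p or r) and r) there: 3:T. ✓
3: no successors, so Diamond not (not (not p or r) and r) fails. ✗
— 2 worlds.
For Box (q and p) and Diamond (q -> not r):
1: Box (q and p) is F, Diamond (q -> not r) is T. ✗
2: Box (q and p) is T, Diamond (q -> not r) is F. ✗
3: Box (q and p) is T, Diamond (q -> not r) is F. ✗
— 0 worlds.

2 and 0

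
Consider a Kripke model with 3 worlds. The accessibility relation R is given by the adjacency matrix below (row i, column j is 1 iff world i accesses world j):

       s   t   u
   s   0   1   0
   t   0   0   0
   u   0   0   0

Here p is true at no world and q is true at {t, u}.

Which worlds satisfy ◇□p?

s: successors {t}; □p there: t:T. ✓
t: no successors, so ◇□p fails. ✗
u: no successors, so ◇□p fails. ✗

{s}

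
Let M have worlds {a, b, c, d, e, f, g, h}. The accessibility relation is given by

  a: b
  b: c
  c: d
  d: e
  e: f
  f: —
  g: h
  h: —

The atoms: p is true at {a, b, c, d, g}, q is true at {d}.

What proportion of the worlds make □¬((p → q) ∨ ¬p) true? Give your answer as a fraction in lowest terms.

a: successors {b}; ¬((p → q) ∨ ¬p) there: b:T. ✓
b: successors {c}; ¬((p → q) ∨ ¬p) there: c:T. ✓
c: successors {d}; ¬((p → q) ∨ ¬p) there: d:F. ✗
d: successors {e}; ¬((p → q) ∨ ¬p) there: e:F. ✗
e: successors {f}; ¬((p → q) ∨ ¬p) there: f:F. ✗
f: no successors, so □¬((p → q) ∨ ¬p) holds vacuously. ✓
g: successors {h}; ¬((p → q) ∨ ¬p) there: h:F. ✗
h: no successors, so □¬((p → q) ∨ ¬p) holds vacuously. ✓
That's 4 of 8 worlds, so 4/8 = 1/2.

1/2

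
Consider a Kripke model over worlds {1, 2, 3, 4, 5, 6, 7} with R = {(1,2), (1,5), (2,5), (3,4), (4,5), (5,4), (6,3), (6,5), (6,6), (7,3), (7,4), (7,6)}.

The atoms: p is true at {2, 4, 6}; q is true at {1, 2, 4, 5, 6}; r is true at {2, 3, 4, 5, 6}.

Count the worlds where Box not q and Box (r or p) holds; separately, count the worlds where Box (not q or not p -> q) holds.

For Box not q and Box (r or p):
1: Box not q is F, Box (r or p) is T. ✗
2: Box not q is F, Box (r or p) is T. ✗
3: Box not q is F, Box (r or p) is T. ✗
4: Box not q is F, Box (r or p) is T. ✗
5: Box not q is F, Box (r or p) is T. ✗
6: Box not q is F, Box (r or p) is T. ✗
7: Box not q is F, Box (r or p) is T. ✗
— 0 worlds.
For Box (not q or not p -> q):
1: successors {2, 5}; not q or not p -> q there: 2:T, 5:T. ✓
2: successors {5}; not q or not p -> q there: 5:T. ✓
3: successors {4}; not q or not p -> q there: 4:T. ✓
4: successors {5}; not q or not p -> q there: 5:T. ✓
5: successors {4}; not q or not p -> q there: 4:T. ✓
6: successors {3, 5, 6}; not q or not p -> q there: 3:F, 5:T, 6:T. ✗
7: successors {3, 4, 6}; not q or not p -> q there: 3:F, 4:T, 6:T. ✗
— 5 worlds.

0 and 5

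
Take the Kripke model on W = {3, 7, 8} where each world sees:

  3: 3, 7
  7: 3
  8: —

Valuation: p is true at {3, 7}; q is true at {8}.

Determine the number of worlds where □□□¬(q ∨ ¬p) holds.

3: successors {3, 7}; □□¬(q ∨ ¬p) there: 3:T, 7:T. ✓
7: successors {3}; □□¬(q ∨ ¬p) there: 3:T. ✓
8: no successors, so □□□¬(q ∨ ¬p) holds vacuously. ✓
Satisfying worlds: {3, 7, 8}.

3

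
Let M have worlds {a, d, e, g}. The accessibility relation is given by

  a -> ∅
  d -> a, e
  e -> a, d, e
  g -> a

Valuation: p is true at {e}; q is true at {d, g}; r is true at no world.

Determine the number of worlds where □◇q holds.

1

a: no successors, so □◇q holds vacuously. ✓
d: successors {a, e}; ◇q there: a:F, e:T. ✗
e: successors {a, d, e}; ◇q there: a:F, d:F, e:T. ✗
g: successors {a}; ◇q there: a:F. ✗
Satisfying worlds: {a}.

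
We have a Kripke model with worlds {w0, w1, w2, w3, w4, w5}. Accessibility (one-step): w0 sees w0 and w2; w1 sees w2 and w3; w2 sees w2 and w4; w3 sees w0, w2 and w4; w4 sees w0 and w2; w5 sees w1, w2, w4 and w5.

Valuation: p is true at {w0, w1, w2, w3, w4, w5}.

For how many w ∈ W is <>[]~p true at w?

0

w0: successors {w0, w2}; []~p there: w0:F, w2:F. ✗
w1: successors {w2, w3}; []~p there: w2:F, w3:F. ✗
w2: successors {w2, w4}; []~p there: w2:F, w4:F. ✗
w3: successors {w0, w2, w4}; []~p there: w0:F, w2:F, w4:F. ✗
w4: successors {w0, w2}; []~p there: w0:F, w2:F. ✗
w5: successors {w1, w2, w4, w5}; []~p there: w1:F, w2:F, w4:F, w5:F. ✗
Satisfying worlds: ∅.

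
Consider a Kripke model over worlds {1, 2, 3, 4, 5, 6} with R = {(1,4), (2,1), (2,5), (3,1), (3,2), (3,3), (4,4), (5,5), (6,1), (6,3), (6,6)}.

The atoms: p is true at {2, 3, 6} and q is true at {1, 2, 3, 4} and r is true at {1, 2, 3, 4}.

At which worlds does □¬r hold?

{5}

1: successors {4}; ¬r there: 4:F. ✗
2: successors {1, 5}; ¬r there: 1:F, 5:T. ✗
3: successors {1, 2, 3}; ¬r there: 1:F, 2:F, 3:F. ✗
4: successors {4}; ¬r there: 4:F. ✗
5: successors {5}; ¬r there: 5:T. ✓
6: successors {1, 3, 6}; ¬r there: 1:F, 3:F, 6:T. ✗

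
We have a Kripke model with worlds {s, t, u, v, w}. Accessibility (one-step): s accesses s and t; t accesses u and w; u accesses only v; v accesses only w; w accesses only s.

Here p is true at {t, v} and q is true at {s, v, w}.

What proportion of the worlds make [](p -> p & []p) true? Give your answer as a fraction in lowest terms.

3/5

s: successors {s, t}; p -> p & []p there: s:T, t:F. ✗
t: successors {u, w}; p -> p & []p there: u:T, w:T. ✓
u: successors {v}; p -> p & []p there: v:F. ✗
v: successors {w}; p -> p & []p there: w:T. ✓
w: successors {s}; p -> p & []p there: s:T. ✓
That's 3 of 5 worlds, so 3/5.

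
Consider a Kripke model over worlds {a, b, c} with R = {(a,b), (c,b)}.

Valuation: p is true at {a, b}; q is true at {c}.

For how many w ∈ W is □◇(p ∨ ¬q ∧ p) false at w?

a: successors {b}; ◇(p ∨ ¬q ∧ p) there: b:F. ✗
b: no successors, so □◇(p ∨ ¬q ∧ p) holds vacuously. ✓
c: successors {b}; ◇(p ∨ ¬q ∧ p) there: b:F. ✗
Satisfying worlds: {b}.
So □◇(p ∨ ¬q ∧ p) fails at the other 2 worlds.

2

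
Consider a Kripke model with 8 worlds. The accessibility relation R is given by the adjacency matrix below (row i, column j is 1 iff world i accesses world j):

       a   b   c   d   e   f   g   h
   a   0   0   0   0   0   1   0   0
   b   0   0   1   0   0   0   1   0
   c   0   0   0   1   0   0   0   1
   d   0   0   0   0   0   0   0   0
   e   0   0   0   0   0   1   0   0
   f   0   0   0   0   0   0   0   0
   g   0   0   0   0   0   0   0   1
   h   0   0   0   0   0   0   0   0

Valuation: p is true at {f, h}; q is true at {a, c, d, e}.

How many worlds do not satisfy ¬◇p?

4

a: ◇p is T. ✗
b: ◇p is F. ✓
c: ◇p is T. ✗
d: ◇p is F. ✓
e: ◇p is T. ✗
f: ◇p is F. ✓
g: ◇p is T. ✗
h: ◇p is F. ✓
Satisfying worlds: {b, d, f, h}.
So ¬◇p fails at the other 4 worlds.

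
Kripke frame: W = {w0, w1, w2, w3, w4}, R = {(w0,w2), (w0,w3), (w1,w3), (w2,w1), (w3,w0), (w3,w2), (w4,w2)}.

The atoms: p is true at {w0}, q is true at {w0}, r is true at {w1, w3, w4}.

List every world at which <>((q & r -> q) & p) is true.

w0: successors {w2, w3}; (q & r -> q) & p there: w2:F, w3:F. ✗
w1: successors {w3}; (q & r -> q) & p there: w3:F. ✗
w2: successors {w1}; (q & r -> q) & p there: w1:F. ✗
w3: successors {w0, w2}; (q & r -> q) & p there: w0:T, w2:F. ✓
w4: successors {w2}; (q & r -> q) & p there: w2:F. ✗

{w3}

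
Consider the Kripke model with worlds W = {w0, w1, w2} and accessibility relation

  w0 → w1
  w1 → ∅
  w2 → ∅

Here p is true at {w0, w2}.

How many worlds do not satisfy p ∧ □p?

2

w0: p is T, □p is F. ✗
w1: p is F, □p is T. ✗
w2: p is T, □p is T. ✓
Satisfying worlds: {w2}.
So p ∧ □p fails at the other 2 worlds.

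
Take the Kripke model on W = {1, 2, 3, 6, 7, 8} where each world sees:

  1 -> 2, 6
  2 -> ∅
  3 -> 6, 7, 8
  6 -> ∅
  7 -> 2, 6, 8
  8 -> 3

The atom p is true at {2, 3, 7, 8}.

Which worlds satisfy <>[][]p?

{1, 3, 7}

1: successors {2, 6}; [][]p there: 2:T, 6:T. ✓
2: no successors, so <>[][]p fails. ✗
3: successors {6, 7, 8}; [][]p there: 6:T, 7:T, 8:F. ✓
6: no successors, so <>[][]p fails. ✗
7: successors {2, 6, 8}; [][]p there: 2:T, 6:T, 8:F. ✓
8: successors {3}; [][]p there: 3:F. ✗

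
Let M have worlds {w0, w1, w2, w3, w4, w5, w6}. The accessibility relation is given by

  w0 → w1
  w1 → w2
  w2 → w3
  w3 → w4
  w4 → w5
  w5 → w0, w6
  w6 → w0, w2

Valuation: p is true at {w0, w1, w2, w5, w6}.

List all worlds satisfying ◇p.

w0: successors {w1}; p there: w1:T. ✓
w1: successors {w2}; p there: w2:T. ✓
w2: successors {w3}; p there: w3:F. ✗
w3: successors {w4}; p there: w4:F. ✗
w4: successors {w5}; p there: w5:T. ✓
w5: successors {w0, w6}; p there: w0:T, w6:T. ✓
w6: successors {w0, w2}; p there: w0:T, w2:T. ✓

{w0, w1, w4, w5, w6}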